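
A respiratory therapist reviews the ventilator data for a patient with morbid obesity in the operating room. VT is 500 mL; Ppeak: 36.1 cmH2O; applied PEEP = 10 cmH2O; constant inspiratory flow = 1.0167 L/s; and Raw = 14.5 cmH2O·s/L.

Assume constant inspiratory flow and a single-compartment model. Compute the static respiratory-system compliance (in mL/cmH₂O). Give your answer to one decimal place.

Equation of motion (constant flow): PIP = Vt/C + R·V̇ + PEEP.
Vt/C = PIP − R·V̇ − PEEP = 36.1 − 14.5×1.0167 − 10 = 36.1 − 14.742 − 10 = 11.358 cmH2O.
C = Vt / 11.358 = 500 / 11.358 = 44.022 mL/cmH2O.

44.0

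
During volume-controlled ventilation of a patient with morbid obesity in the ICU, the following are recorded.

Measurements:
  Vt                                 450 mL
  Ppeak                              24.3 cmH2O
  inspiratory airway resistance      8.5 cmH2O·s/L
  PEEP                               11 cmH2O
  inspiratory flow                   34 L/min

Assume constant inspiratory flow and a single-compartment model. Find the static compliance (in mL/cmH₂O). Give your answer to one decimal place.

Flow: 34 L/min ÷ 60 = 0.5667 L/s.
Equation of motion (constant flow): PIP = Vt/C + R·V̇ + PEEP.
Vt/C = PIP − R·V̇ − PEEP = 24.3 − 8.5×0.5667 − 11 = 24.3 − 4.817 − 11 = 8.483 cmH2O.
C = Vt / 8.483 = 450 / 8.483 = 53.047 mL/cmH2O.

53.0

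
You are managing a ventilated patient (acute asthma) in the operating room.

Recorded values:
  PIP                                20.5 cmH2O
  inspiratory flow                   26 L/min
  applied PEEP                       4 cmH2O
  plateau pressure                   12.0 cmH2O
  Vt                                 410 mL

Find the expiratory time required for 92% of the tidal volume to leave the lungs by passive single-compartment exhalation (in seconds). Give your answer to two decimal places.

2.54

Flow: 26 L/min ÷ 60 = 0.4333 L/s.
R = (PIP − Pplat)/V̇ = (20.5 − 12.0) / 0.4333 = 8.5/0.4333 = 19.617 cmH2O·s/L.
C = Vt/(Pplat − PEEP) = 410.0 / (12.0 − 4) = 410.0/8.0 = 51.25 mL/cmH2O.
τ = R × C = 19.617 × 0.05125 L/cmH2O = 1.005 s.
t = −τ·ln(1 − 0.92) = −1.005·ln(0.08) = 2.538 s.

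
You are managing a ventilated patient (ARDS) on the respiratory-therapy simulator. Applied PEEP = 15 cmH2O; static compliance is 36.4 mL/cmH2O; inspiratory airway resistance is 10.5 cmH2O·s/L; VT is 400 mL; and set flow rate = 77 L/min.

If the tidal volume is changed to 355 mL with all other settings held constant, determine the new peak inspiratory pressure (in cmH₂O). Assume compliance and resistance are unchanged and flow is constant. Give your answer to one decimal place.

38.2

Flow: 77 L/min ÷ 60 = 1.2833 L/s.
PIP = Vt/C + R·V̇ + PEEP (constant-flow equation of motion).
Only the elastic term changes: ΔPIP = ΔVt / C = (355 − 400) / 36.4 = -1.236 cmH2O.
Original PIP = 400/36.4 + 10.5×1.2833 + 15 = 39.464 cmH2O; new PIP = 39.464 + (-1.236) = 38.228 cmH2O.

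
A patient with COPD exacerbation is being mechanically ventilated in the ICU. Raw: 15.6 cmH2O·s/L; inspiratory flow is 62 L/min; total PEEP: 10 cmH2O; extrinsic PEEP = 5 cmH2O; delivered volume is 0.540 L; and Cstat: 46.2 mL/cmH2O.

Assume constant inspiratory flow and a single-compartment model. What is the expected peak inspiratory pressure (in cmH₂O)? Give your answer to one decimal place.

37.8

Flow: 62 L/min ÷ 60 = 1.0333 L/s.
Total PEEP = 10 cmH2O (set 5 + intrinsic 5); this is the baseline alveolar pressure.
Equation of motion (constant flow): PIP = Vt/C + R·V̇ + PEEP.
PIP = 540/46.2 + 15.6×1.0333 + 10 = 11.688 + 16.119 + 10 = 37.807 cmH2O.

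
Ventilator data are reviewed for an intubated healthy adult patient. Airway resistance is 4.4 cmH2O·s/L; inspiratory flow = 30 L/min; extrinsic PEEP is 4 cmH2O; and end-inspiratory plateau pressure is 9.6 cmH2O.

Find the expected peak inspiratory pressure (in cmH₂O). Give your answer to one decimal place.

11.8

Flow: 30 L/min ÷ 60 = 0.5 L/s.
PIP = Pplat + Raw × flow = 9.6 + 4.4 × 0.5 = 9.6 + 2.2 = 11.8 cmH2O.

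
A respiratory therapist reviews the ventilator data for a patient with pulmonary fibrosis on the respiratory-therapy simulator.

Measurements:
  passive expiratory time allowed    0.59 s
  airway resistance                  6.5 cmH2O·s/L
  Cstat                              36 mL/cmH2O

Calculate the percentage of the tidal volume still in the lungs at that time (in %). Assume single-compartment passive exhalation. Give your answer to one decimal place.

τ = R × C = 6.5 × 36 mL/cmH2O = 6.5 × 0.036 L/cmH2O = 0.234 s.
Passive exhalation: V(t)/V₀ = e^(−t/τ) = e^(−0.59/0.234) = 0.08035.
Fraction remaining = 0.08035 → 8.035%.

8.0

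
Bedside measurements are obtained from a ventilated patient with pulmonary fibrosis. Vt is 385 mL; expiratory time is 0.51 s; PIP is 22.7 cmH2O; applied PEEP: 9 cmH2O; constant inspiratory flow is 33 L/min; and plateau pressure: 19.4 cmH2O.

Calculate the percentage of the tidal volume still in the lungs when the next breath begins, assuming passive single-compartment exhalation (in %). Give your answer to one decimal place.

Flow: 33 L/min ÷ 60 = 0.55 L/s.
R = (PIP − Pplat)/V̇ = (22.7 − 19.4) / 0.55 = 3.3/0.55 = 6.0 cmH2O·s/L.
C = Vt/(Pplat − PEEP) = 385.0 / (19.4 − 9) = 385.0/10.4 = 37.019 mL/cmH2O.
τ = R × C = 6.0 × 0.03702 L/cmH2O = 0.2221 s.
Fraction remaining at end-expiration = e^(−Te/τ) = e^(−0.51/0.2221) = 0.1006 → 10.06%.

10.1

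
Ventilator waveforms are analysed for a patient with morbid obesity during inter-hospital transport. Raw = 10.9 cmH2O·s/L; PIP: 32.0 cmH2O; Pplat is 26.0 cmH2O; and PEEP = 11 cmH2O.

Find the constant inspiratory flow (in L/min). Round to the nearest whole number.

33

flow = (PIP − Pplat) / Raw = (32.0 − 26.0) / 10.9 = 0.5505 L/s × 60 = 33.03 L/min.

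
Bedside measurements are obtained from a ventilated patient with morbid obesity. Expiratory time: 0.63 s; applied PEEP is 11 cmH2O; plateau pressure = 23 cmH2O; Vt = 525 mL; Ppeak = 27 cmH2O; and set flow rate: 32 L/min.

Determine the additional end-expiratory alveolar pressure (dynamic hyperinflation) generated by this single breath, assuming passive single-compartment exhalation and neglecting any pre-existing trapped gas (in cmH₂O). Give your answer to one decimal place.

1.8

Flow: 32 L/min ÷ 60 = 0.5333 L/s.
R = (PIP − Pplat)/V̇ = (27 − 23) / 0.5333 = 4.0/0.5333 = 7.5 cmH2O·s/L.
C = Vt/(Pplat − PEEP) = 525.0 / (23 − 11) = 525.0/12.0 = 43.75 mL/cmH2O.
τ = R × C = 7.5 × 0.04375 L/cmH2O = 0.3281 s.
Fraction remaining = e^(−Te/τ) = e^(−0.63/0.3281) = 0.1466; trapped volume = 525.0 × 0.1466 = 76.965 mL.
Additional alveolar pressure from trapping ≈ V_trapped / C = 76.965 / 43.75 = 1.759 cmH2O.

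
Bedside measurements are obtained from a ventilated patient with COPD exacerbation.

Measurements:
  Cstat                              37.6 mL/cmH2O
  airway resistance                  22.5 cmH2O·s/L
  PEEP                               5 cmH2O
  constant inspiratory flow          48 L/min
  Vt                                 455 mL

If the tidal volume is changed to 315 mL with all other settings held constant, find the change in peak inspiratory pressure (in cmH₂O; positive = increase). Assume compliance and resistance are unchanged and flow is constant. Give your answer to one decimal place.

PIP = Vt/C + R·V̇ + PEEP (constant-flow equation of motion).
Only the elastic term changes: ΔPIP = ΔVt / C = (315 − 455) / 37.6 = -3.723 cmH2O.

-3.7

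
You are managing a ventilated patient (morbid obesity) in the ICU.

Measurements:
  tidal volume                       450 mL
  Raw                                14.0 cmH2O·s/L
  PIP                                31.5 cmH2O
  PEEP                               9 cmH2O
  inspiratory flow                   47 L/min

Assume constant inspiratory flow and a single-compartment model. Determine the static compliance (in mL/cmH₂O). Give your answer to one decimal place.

39.0

Flow: 47 L/min ÷ 60 = 0.7833 L/s.
Equation of motion (constant flow): PIP = Vt/C + R·V̇ + PEEP.
Vt/C = PIP − R·V̇ − PEEP = 31.5 − 14.0×0.7833 − 9 = 31.5 − 10.966 − 9 = 11.534 cmH2O.
C = Vt / 11.534 = 450 / 11.534 = 39.015 mL/cmH2O.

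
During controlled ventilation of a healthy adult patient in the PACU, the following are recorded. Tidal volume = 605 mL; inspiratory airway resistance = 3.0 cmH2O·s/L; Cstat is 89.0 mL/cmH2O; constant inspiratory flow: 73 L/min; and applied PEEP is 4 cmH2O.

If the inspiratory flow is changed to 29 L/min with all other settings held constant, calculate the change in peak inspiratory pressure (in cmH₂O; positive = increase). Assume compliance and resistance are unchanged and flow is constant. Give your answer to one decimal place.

Flow: 73 L/min ÷ 60 = 1.2167 L/s.
New flow: 29 L/min ÷ 60 = 0.4833 L/s.
PIP = Vt/C + R·V̇ + PEEP (constant-flow equation of motion).
Only the resistive term changes: ΔPIP = R × ΔV̇ = 3.0 × (0.4833 − 1.2167) = 3.0 × -0.7334 = -2.2 cmH2O.

-2.2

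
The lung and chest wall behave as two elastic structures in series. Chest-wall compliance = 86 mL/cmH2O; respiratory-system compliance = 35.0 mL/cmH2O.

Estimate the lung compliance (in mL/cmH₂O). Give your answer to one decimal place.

59.0

1/CL = 1/Crs − 1/Ccw.
1/CL = 1/35.0 − 1/86 = 0.01694.
CL = 59.032 mL/cmH2O.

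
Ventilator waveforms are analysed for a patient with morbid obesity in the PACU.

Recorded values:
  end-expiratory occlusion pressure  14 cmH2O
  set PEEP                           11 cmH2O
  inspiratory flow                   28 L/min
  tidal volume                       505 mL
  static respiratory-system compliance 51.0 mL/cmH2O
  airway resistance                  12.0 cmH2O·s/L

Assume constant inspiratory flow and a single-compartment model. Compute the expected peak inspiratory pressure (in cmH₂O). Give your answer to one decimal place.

29.5

Flow: 28 L/min ÷ 60 = 0.4667 L/s.
Total PEEP = 14 cmH2O (set 11 + intrinsic 3); this is the baseline alveolar pressure.
Equation of motion (constant flow): PIP = Vt/C + R·V̇ + PEEP.
PIP = 505/51.0 + 12.0×0.4667 + 14 = 9.902 + 5.6 + 14 = 29.502 cmH2O.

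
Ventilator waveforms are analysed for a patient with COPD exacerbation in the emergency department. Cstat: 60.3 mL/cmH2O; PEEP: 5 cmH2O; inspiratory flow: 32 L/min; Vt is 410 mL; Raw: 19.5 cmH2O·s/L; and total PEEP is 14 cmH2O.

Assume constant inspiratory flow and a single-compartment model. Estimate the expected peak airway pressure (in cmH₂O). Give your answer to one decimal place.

Flow: 32 L/min ÷ 60 = 0.5333 L/s.
Total PEEP = 14 cmH2O (set 5 + intrinsic 9); this is the baseline alveolar pressure.
Equation of motion (constant flow): PIP = Vt/C + R·V̇ + PEEP.
PIP = 410/60.3 + 19.5×0.5333 + 14 = 6.799 + 10.399 + 14 = 31.198 cmH2O.

31.2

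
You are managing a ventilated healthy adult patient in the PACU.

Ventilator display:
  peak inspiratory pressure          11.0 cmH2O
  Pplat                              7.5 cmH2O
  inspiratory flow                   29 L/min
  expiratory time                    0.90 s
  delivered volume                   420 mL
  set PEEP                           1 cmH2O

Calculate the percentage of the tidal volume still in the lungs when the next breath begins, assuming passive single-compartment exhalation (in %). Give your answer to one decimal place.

Flow: 29 L/min ÷ 60 = 0.4833 L/s.
R = (PIP − Pplat)/V̇ = (11.0 − 7.5) / 0.4833 = 3.5/0.4833 = 7.242 cmH2O·s/L.
C = Vt/(Pplat − PEEP) = 420.0 / (7.5 − 1) = 420.0/6.5 = 64.615 mL/cmH2O.
τ = R × C = 7.242 × 0.06462 L/cmH2O = 0.468 s.
Fraction remaining at end-expiration = e^(−Te/τ) = e^(−0.90/0.468) = 0.1462 → 14.62%.

14.6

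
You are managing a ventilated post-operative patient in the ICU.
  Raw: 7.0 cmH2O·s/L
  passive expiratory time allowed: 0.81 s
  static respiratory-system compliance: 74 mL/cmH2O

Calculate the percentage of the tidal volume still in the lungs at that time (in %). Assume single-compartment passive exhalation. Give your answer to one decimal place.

20.9

τ = R × C = 7.0 × 74 mL/cmH2O = 7.0 × 0.074 L/cmH2O = 0.518 s.
Passive exhalation: V(t)/V₀ = e^(−t/τ) = e^(−0.81/0.518) = 0.2094.
Fraction remaining = 0.2094 → 20.94%.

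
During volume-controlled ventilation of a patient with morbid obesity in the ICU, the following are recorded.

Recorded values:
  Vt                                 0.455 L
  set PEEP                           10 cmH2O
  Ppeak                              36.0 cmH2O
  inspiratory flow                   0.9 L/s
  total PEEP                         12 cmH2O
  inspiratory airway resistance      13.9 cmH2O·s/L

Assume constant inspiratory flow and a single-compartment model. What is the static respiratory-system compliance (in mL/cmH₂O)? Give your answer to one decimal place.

Total PEEP = 12 cmH2O (set 10 + intrinsic 2); this is the baseline alveolar pressure.
Equation of motion (constant flow): PIP = Vt/C + R·V̇ + PEEP.
Vt/C = PIP − R·V̇ − PEEP = 36.0 − 13.9×0.9 − 12 = 36.0 − 12.51 − 12 = 11.49 cmH2O.
C = Vt / 11.49 = 455 / 11.49 = 39.6 mL/cmH2O.

39.6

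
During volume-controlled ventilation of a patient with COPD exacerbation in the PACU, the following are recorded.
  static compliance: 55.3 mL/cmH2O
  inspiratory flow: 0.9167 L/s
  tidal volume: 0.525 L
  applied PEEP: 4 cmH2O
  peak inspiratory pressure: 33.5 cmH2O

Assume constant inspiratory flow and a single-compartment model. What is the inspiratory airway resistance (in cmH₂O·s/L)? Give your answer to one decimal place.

21.8

Equation of motion (constant flow): PIP = Vt/C + R·V̇ + PEEP.
R·V̇ = PIP − Vt/C − PEEP = 33.5 − 525/55.3 − 4 = 33.5 − 9.494 − 4 = 20.006 cmH2O.
R = 20.006 / 0.9167 = 21.824 cmH2O·s/L.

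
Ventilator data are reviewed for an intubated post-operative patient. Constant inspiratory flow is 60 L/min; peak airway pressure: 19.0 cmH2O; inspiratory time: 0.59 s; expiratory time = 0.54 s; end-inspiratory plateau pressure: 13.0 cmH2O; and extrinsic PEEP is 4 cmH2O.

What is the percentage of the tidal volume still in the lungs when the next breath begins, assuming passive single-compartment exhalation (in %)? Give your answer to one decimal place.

Flow: 60 L/min ÷ 60 = 1 L/s.
Vt = flow × Ti = 1 L/s × 0.59 s × 1000 mL/L = 590.0 mL.
R = (PIP − Pplat)/V̇ = (19.0 − 13.0) / 1 = 6.0/1 = 6.0 cmH2O·s/L.
C = Vt/(Pplat − PEEP) = 590.0 / (13.0 − 4) = 590.0/9.0 = 65.556 mL/cmH2O.
τ = R × C = 6.0 × 0.06556 L/cmH2O = 0.3934 s.
Fraction remaining at end-expiration = e^(−Te/τ) = e^(−0.54/0.3934) = 0.2534 → 25.34%.

25.3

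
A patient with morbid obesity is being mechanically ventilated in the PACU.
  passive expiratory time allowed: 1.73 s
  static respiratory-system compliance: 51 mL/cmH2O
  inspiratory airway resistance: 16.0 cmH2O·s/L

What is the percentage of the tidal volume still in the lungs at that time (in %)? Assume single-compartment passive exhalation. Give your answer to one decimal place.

12.0

τ = R × C = 16.0 × 51 mL/cmH2O = 16.0 × 0.051 L/cmH2O = 0.816 s.
Passive exhalation: V(t)/V₀ = e^(−t/τ) = e^(−1.73/0.816) = 0.12.
Fraction remaining = 0.12 → 12.0%.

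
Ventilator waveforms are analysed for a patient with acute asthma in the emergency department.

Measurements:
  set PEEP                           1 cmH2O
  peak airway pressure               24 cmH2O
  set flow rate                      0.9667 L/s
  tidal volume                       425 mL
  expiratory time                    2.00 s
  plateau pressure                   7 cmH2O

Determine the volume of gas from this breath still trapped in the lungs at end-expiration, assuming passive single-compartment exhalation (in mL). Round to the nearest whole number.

R = (PIP − Pplat)/V̇ = (24 − 7) / 0.9667 = 17.0/0.9667 = 17.586 cmH2O·s/L.
C = Vt/(Pplat − PEEP) = 425.0 / (7 − 1) = 425.0/6.0 = 70.833 mL/cmH2O.
τ = R × C = 17.586 × 0.07083 L/cmH2O = 1.246 s.
Fraction remaining = e^(−Te/τ) = e^(−2.00/1.246) = 0.2009.
Trapped volume = 425.0 × 0.2009 = 85.383 mL.

85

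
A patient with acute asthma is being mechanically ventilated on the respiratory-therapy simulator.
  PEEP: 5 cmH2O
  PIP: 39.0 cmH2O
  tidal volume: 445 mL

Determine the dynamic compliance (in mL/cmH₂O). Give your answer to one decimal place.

13.1

Dynamic compliance = Vt / (PIP − PEEP) = 445 / (39.0 − 5) = 445 / 34.0 = 13.088 mL/cmH2O.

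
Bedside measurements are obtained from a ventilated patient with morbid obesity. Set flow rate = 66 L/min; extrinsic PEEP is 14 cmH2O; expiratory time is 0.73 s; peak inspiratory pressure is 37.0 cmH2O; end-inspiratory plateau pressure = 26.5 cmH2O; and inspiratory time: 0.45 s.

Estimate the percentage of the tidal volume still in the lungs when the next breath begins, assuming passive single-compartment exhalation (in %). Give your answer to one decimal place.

14.5

Flow: 66 L/min ÷ 60 = 1.1 L/s.
Vt = flow × Ti = 1.1 L/s × 0.45 s × 1000 mL/L = 495.0 mL.
R = (PIP − Pplat)/V̇ = (37.0 − 26.5) / 1.1 = 10.5/1.1 = 9.545 cmH2O·s/L.
C = Vt/(Pplat − PEEP) = 495.0 / (26.5 − 14) = 495.0/12.5 = 39.6 mL/cmH2O.
τ = R × C = 9.545 × 0.0396 L/cmH2O = 0.378 s.
Fraction remaining at end-expiration = e^(−Te/τ) = e^(−0.73/0.378) = 0.145 → 14.5%.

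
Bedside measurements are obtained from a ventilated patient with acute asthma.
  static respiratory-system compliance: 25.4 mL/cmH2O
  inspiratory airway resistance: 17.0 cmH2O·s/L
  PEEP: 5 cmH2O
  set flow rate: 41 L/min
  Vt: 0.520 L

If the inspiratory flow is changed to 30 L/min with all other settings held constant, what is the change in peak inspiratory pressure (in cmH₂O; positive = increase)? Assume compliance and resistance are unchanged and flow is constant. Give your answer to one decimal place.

-3.1

Flow: 41 L/min ÷ 60 = 0.6833 L/s.
New flow: 30 L/min ÷ 60 = 0.5 L/s.
PIP = Vt/C + R·V̇ + PEEP (constant-flow equation of motion).
Only the resistive term changes: ΔPIP = R × ΔV̇ = 17.0 × (0.5 − 0.6833) = 17.0 × -0.1833 = -3.116 cmH2O.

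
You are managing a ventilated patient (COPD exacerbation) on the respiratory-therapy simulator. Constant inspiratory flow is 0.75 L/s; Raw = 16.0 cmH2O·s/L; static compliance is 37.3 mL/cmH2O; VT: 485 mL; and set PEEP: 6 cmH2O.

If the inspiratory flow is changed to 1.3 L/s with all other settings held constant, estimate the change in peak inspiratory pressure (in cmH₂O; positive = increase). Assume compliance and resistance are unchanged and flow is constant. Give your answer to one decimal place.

PIP = Vt/C + R·V̇ + PEEP (constant-flow equation of motion).
Only the resistive term changes: ΔPIP = R × ΔV̇ = 16.0 × (1.3 − 0.75) = 16.0 × 0.55 = 8.8 cmH2O.

8.8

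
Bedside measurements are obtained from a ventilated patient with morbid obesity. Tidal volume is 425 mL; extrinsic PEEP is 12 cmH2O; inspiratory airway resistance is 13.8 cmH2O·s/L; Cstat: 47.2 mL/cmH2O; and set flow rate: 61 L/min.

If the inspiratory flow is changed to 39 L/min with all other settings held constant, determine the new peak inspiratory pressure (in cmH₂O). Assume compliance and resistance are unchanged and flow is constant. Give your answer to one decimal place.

Flow: 61 L/min ÷ 60 = 1.0167 L/s.
New flow: 39 L/min ÷ 60 = 0.65 L/s.
PIP = Vt/C + R·V̇ + PEEP (constant-flow equation of motion).
Only the resistive term changes: ΔPIP = R × ΔV̇ = 13.8 × (0.65 − 1.0167) = 13.8 × -0.3667 = -5.06 cmH2O.
Original PIP = 425/47.2 + 13.8×1.0167 + 12 = 35.035 cmH2O; new PIP = 35.035 + (-5.06) = 29.975 cmH2O.

30.0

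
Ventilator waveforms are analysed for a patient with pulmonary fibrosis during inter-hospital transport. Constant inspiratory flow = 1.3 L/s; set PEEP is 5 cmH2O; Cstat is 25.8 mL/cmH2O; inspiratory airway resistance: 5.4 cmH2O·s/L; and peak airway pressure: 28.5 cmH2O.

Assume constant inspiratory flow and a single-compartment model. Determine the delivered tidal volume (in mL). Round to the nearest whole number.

Equation of motion (constant flow): PIP = Vt/C + R·V̇ + PEEP.
Vt/C = PIP − R·V̇ − PEEP = 28.5 − 7.02 − 5 = 16.48 cmH2O.
Vt = C × 16.48 = 25.8 × 16.48 = 425.18 mL.

425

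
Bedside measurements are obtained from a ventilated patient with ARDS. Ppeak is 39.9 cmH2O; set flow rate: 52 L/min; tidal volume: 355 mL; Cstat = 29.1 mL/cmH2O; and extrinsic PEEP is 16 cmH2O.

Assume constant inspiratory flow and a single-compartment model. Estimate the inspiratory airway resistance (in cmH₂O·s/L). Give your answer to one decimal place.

Flow: 52 L/min ÷ 60 = 0.8667 L/s.
Equation of motion (constant flow): PIP = Vt/C + R·V̇ + PEEP.
R·V̇ = PIP − Vt/C − PEEP = 39.9 − 355/29.1 − 16 = 39.9 − 12.199 − 16 = 11.701 cmH2O.
R = 11.701 / 0.8667 = 13.501 cmH2O·s/L.

13.5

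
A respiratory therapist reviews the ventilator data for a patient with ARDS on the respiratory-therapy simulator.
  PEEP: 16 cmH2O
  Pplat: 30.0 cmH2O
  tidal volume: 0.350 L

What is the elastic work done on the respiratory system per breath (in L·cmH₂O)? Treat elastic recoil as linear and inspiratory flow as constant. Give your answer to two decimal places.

2.45

Elastic work ≈ ½ × (Pplat − PEEP) × Vt = 0.5 × (30.0 − 16) × 0.350 L = 0.5 × 14.0 × 0.350 = 2.45 L·cmH2O.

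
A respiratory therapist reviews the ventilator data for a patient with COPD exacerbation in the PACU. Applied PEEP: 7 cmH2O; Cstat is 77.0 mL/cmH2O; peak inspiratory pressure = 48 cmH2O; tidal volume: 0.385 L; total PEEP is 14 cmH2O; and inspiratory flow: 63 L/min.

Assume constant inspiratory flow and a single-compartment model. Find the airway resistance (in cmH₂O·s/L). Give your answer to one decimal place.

27.6

Flow: 63 L/min ÷ 60 = 1.05 L/s.
Total PEEP = 14 cmH2O (set 7 + intrinsic 7); this is the baseline alveolar pressure.
Equation of motion (constant flow): PIP = Vt/C + R·V̇ + PEEP.
R·V̇ = PIP − Vt/C − PEEP = 48 − 385/77.0 − 14 = 48 − 5.0 − 14 = 29.0 cmH2O.
R = 29.0 / 1.05 = 27.619 cmH2O·s/L.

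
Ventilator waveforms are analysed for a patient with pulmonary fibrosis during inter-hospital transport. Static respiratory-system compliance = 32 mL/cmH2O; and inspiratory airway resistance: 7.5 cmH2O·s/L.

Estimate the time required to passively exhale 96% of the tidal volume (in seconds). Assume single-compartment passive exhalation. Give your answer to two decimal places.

τ = R × C = 7.5 × 32 mL/cmH2O = 7.5 × 0.032 L/cmH2O = 0.24 s.
Exhaled fraction f = 1 − e^(−t/τ) → t = −τ·ln(1 − f) = −0.24·ln(0.04) = 0.7725 s.

0.77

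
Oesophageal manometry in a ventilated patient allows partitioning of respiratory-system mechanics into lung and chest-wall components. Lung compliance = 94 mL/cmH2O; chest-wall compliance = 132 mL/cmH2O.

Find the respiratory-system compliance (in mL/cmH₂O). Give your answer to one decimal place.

Lung and chest wall are elastances in series: 1/Crs = 1/CL + 1/Ccw.
1/Crs = 1/94 + 1/132 = 0.01821.
Crs = 54.915 mL/cmH2O.

54.9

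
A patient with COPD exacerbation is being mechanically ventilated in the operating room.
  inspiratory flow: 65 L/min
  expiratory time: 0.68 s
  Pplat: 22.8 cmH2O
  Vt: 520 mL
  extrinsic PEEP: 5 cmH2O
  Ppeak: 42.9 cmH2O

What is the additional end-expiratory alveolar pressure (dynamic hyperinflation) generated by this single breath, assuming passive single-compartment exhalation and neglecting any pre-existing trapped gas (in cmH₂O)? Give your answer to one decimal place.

5.1

Flow: 65 L/min ÷ 60 = 1.0833 L/s.
R = (PIP − Pplat)/V̇ = (42.9 − 22.8) / 1.0833 = 20.1/1.0833 = 18.554 cmH2O·s/L.
C = Vt/(Pplat − PEEP) = 520.0 / (22.8 − 5) = 520.0/17.8 = 29.213 mL/cmH2O.
τ = R × C = 18.554 × 0.02921 L/cmH2O = 0.542 s.
Fraction remaining = e^(−Te/τ) = e^(−0.68/0.542) = 0.2852; trapped volume = 520.0 × 0.2852 = 148.3 mL.
Additional alveolar pressure from trapping ≈ V_trapped / C = 148.3 / 29.213 = 5.077 cmH2O.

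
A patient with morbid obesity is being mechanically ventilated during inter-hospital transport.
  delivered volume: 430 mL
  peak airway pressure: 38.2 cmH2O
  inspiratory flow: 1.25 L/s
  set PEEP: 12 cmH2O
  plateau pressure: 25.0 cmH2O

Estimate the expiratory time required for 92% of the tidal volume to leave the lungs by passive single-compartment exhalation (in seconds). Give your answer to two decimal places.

R = (PIP − Pplat)/V̇ = (38.2 − 25.0) / 1.25 = 13.2/1.25 = 10.56 cmH2O·s/L.
C = Vt/(Pplat − PEEP) = 430.0 / (25.0 − 12) = 430.0/13.0 = 33.077 mL/cmH2O.
τ = R × C = 10.56 × 0.03308 L/cmH2O = 0.3493 s.
t = −τ·ln(1 − 0.92) = −0.3493·ln(0.08) = 0.8822 s.

0.88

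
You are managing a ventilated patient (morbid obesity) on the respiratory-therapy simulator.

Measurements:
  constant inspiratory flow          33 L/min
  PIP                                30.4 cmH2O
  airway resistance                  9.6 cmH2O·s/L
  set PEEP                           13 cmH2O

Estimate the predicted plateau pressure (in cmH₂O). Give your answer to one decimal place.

Flow: 33 L/min ÷ 60 = 0.55 L/s.
Pplat = PIP − Raw × flow = 30.4 − 9.6 × 0.55 = 30.4 − 5.28 = 25.12 cmH2O.

25.1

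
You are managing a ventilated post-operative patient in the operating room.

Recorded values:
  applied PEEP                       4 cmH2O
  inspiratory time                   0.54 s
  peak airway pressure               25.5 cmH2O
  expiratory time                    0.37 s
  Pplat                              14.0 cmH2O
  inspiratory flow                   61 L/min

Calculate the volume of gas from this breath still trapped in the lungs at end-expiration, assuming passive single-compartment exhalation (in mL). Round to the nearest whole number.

Flow: 61 L/min ÷ 60 = 1.0167 L/s.
Vt = flow × Ti = 1.0167 L/s × 0.54 s × 1000 mL/L = 549.02 mL.
R = (PIP − Pplat)/V̇ = (25.5 − 14.0) / 1.0167 = 11.5/1.0167 = 11.311 cmH2O·s/L.
C = Vt/(Pplat − PEEP) = 549.02 / (14.0 − 4) = 549.02/10.0 = 54.902 mL/cmH2O.
τ = R × C = 11.311 × 0.0549 L/cmH2O = 0.621 s.
Fraction remaining = e^(−Te/τ) = e^(−0.37/0.621) = 0.5511.
Trapped volume = 549.02 × 0.5511 = 302.56 mL.

303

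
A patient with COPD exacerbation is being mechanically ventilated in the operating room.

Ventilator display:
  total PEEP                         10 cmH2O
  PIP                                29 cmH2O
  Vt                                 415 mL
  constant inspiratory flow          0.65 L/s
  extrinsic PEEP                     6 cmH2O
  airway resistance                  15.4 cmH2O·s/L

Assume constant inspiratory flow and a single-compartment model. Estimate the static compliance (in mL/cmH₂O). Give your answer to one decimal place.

46.2

Total PEEP = 10 cmH2O (set 6 + intrinsic 4); this is the baseline alveolar pressure.
Equation of motion (constant flow): PIP = Vt/C + R·V̇ + PEEP.
Vt/C = PIP − R·V̇ − PEEP = 29 − 15.4×0.65 − 10 = 29 − 10.01 − 10 = 8.99 cmH2O.
C = Vt / 8.99 = 415 / 8.99 = 46.162 mL/cmH2O.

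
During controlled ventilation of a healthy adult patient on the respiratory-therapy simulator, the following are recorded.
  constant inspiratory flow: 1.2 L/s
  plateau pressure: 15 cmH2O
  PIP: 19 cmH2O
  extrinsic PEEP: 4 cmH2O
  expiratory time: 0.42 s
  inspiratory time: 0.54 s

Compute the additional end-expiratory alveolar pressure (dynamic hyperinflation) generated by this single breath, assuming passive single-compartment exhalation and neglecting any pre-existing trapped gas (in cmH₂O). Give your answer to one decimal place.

Vt = flow × Ti = 1.2 L/s × 0.54 s × 1000 mL/L = 648.0 mL.
R = (PIP − Pplat)/V̇ = (19 − 15) / 1.2 = 4.0/1.2 = 3.333 cmH2O·s/L.
C = Vt/(Pplat − PEEP) = 648.0 / (15 − 4) = 648.0/11.0 = 58.909 mL/cmH2O.
τ = R × C = 3.333 × 0.05891 L/cmH2O = 0.1963 s.
Fraction remaining = e^(−Te/τ) = e^(−0.42/0.1963) = 0.1177; trapped volume = 648.0 × 0.1177 = 76.27 mL.
Additional alveolar pressure from trapping ≈ V_trapped / C = 76.27 / 58.909 = 1.295 cmH2O.

1.3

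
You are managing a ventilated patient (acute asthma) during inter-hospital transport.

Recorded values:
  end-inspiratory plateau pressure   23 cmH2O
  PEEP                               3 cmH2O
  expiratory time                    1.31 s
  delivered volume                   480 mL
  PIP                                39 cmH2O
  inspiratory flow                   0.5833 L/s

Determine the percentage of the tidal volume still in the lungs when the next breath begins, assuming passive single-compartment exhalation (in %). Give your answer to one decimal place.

R = (PIP − Pplat)/V̇ = (39 − 23) / 0.5833 = 16.0/0.5833 = 27.43 cmH2O·s/L.
C = Vt/(Pplat − PEEP) = 480.0 / (23 − 3) = 480.0/20.0 = 24.0 mL/cmH2O.
τ = R × C = 27.43 × 0.024 L/cmH2O = 0.6583 s.
Fraction remaining at end-expiration = e^(−Te/τ) = e^(−1.31/0.6583) = 0.1367 → 13.67%.

13.7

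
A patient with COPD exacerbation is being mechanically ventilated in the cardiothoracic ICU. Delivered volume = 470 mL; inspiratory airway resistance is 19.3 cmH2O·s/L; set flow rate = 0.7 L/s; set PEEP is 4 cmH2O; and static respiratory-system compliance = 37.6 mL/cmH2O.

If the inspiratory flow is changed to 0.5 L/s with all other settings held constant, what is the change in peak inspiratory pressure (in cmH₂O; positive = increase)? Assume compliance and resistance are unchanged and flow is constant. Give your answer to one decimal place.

-3.9

PIP = Vt/C + R·V̇ + PEEP (constant-flow equation of motion).
Only the resistive term changes: ΔPIP = R × ΔV̇ = 19.3 × (0.5 − 0.7) = 19.3 × -0.2 = -3.86 cmH2O.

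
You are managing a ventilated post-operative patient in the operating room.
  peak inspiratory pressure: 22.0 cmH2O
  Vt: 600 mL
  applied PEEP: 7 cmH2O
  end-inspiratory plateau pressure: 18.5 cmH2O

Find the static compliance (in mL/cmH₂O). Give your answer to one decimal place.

Cstat = Vt / (Pplat − PEEP) = 600 / (18.5 − 7) = 600 / 11.5 = 52.174 mL/cmH2O.

52.2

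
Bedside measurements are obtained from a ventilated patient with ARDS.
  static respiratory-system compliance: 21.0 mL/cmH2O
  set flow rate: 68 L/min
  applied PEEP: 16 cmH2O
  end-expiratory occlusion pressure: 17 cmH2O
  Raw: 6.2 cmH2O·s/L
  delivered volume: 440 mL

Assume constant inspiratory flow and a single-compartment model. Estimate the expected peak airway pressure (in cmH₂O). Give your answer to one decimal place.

Flow: 68 L/min ÷ 60 = 1.1333 L/s.
Total PEEP = 17 cmH2O (set 16 + intrinsic 1); this is the baseline alveolar pressure.
Equation of motion (constant flow): PIP = Vt/C + R·V̇ + PEEP.
PIP = 440/21.0 + 6.2×1.1333 + 17 = 20.952 + 7.026 + 17 = 44.978 cmH2O.

45.0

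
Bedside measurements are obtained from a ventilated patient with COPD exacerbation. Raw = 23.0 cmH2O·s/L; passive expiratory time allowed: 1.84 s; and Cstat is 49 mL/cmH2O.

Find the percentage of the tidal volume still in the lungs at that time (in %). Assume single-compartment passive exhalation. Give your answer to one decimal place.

τ = R × C = 23.0 × 49 mL/cmH2O = 23.0 × 0.049 L/cmH2O = 1.127 s.
Passive exhalation: V(t)/V₀ = e^(−t/τ) = e^(−1.84/1.127) = 0.1954.
Fraction remaining = 0.1954 → 19.54%.

19.5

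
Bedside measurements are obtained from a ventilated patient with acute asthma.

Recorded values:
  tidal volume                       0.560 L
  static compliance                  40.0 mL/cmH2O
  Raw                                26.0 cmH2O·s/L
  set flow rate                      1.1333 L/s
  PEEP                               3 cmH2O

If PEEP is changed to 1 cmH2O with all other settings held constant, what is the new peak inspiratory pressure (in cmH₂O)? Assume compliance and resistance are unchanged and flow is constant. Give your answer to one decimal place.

PIP = Vt/C + R·V̇ + PEEP (constant-flow equation of motion).
Only the baseline term changes: ΔPIP = ΔPEEP = 1 − 3 = -2.0 cmH2O.
Original PIP = 560/40.0 + 26.0×1.1333 + 3 = 46.466 cmH2O; new PIP = 46.466 + (-2.0) = 44.466 cmH2O.

44.5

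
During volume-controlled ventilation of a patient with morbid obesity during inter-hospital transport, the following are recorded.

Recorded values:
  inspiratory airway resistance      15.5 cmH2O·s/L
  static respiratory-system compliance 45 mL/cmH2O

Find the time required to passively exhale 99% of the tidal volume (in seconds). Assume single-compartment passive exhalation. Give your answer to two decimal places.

τ = R × C = 15.5 × 45 mL/cmH2O = 15.5 × 0.045 L/cmH2O = 0.6975 s.
Exhaled fraction f = 1 − e^(−t/τ) → t = −τ·ln(1 − f) = −0.6975·ln(0.01) = 3.212 s.

3.21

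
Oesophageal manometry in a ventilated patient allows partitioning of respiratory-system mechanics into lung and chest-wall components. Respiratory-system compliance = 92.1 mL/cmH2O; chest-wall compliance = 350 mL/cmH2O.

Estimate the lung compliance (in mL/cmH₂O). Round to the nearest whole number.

1/CL = 1/Crs − 1/Ccw.
1/CL = 1/92.1 − 1/350 = 0.008001.
CL = 124.98 mL/cmH2O.

125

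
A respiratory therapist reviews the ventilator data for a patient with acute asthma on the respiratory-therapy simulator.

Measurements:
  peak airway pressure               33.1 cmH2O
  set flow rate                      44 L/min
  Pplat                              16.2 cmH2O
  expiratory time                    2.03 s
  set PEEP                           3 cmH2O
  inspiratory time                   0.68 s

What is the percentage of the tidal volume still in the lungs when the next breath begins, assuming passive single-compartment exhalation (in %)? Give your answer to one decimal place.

Flow: 44 L/min ÷ 60 = 0.7333 L/s.
Vt = flow × Ti = 0.7333 L/s × 0.68 s × 1000 mL/L = 498.64 mL.
R = (PIP − Pplat)/V̇ = (33.1 − 16.2) / 0.7333 = 16.9/0.7333 = 23.047 cmH2O·s/L.
C = Vt/(Pplat − PEEP) = 498.64 / (16.2 − 3) = 498.64/13.2 = 37.776 mL/cmH2O.
τ = R × C = 23.047 × 0.03778 L/cmH2O = 0.8707 s.
Fraction remaining at end-expiration = e^(−Te/τ) = e^(−2.03/0.8707) = 0.09715 → 9.715%.

9.7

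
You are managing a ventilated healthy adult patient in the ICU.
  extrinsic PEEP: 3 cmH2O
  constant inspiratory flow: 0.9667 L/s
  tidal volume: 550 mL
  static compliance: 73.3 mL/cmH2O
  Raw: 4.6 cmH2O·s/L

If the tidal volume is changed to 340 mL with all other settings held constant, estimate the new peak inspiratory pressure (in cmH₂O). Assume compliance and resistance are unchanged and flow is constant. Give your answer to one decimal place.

12.1

PIP = Vt/C + R·V̇ + PEEP (constant-flow equation of motion).
Only the elastic term changes: ΔPIP = ΔVt / C = (340 − 550) / 73.3 = -2.865 cmH2O.
Original PIP = 550/73.3 + 4.6×0.9667 + 3 = 14.95 cmH2O; new PIP = 14.95 + (-2.865) = 12.085 cmH2O.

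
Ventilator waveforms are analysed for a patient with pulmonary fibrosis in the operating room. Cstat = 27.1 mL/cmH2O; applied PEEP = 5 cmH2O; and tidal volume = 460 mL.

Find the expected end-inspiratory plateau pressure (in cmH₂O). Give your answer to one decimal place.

Pplat = PEEP + Vt / Cstat = 5 + 460 / 27.1 = 5 + 16.974 = 21.974 cmH2O.

22.0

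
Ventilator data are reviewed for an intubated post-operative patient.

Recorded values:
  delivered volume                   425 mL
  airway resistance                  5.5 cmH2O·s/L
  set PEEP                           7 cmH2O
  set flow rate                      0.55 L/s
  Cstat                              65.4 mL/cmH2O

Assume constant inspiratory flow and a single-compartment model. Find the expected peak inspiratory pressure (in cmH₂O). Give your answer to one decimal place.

Equation of motion (constant flow): PIP = Vt/C + R·V̇ + PEEP.
PIP = 425/65.4 + 5.5×0.55 + 7 = 6.498 + 3.025 + 7 = 16.523 cmH2O.

16.5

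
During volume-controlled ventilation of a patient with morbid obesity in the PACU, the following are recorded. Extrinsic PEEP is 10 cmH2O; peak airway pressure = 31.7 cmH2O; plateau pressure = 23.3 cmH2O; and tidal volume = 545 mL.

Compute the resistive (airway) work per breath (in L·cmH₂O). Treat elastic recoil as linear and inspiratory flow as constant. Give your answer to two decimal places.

With constant inspiratory flow the resistive pressure is constant at PIP − Pplat = 31.7 − 23.3 = 8.4 cmH2O, so resistive work = 8.4 × 0.545 = 4.578 L·cmH2O.

4.58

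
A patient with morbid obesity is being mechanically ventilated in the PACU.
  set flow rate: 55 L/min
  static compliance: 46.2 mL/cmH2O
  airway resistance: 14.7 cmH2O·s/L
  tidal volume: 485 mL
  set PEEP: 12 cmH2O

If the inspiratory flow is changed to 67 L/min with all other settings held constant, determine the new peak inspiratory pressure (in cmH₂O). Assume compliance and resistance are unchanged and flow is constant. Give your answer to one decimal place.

38.9

Flow: 55 L/min ÷ 60 = 0.9167 L/s.
New flow: 67 L/min ÷ 60 = 1.1167 L/s.
PIP = Vt/C + R·V̇ + PEEP (constant-flow equation of motion).
Only the resistive term changes: ΔPIP = R × ΔV̇ = 14.7 × (1.1167 − 0.9167) = 14.7 × 0.2 = 2.94 cmH2O.
Original PIP = 485/46.2 + 14.7×0.9167 + 12 = 35.973 cmH2O; new PIP = 35.973 + (2.94) = 38.913 cmH2O.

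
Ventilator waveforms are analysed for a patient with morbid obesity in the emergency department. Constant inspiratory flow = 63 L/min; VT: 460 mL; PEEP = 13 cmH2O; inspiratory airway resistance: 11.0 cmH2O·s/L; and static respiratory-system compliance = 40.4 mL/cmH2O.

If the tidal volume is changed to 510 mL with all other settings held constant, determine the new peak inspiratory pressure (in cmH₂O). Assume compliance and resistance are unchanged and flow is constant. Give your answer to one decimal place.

37.2

Flow: 63 L/min ÷ 60 = 1.05 L/s.
PIP = Vt/C + R·V̇ + PEEP (constant-flow equation of motion).
Only the elastic term changes: ΔPIP = ΔVt / C = (510 − 460) / 40.4 = 1.238 cmH2O.
Original PIP = 460/40.4 + 11.0×1.05 + 13 = 35.936 cmH2O; new PIP = 35.936 + (1.238) = 37.174 cmH2O.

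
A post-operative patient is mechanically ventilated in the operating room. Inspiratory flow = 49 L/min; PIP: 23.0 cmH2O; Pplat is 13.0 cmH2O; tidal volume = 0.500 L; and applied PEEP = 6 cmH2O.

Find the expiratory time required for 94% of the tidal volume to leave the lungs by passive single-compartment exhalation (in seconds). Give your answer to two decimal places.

Flow: 49 L/min ÷ 60 = 0.8167 L/s.
R = (PIP − Pplat)/V̇ = (23.0 − 13.0) / 0.8167 = 10.0/0.8167 = 12.244 cmH2O·s/L.
C = Vt/(Pplat − PEEP) = 500.0 / (13.0 − 6) = 500.0/7.0 = 71.429 mL/cmH2O.
τ = R × C = 12.244 × 0.07143 L/cmH2O = 0.8746 s.
t = −τ·ln(1 − 0.94) = −0.8746·ln(0.06) = 2.461 s.

2.46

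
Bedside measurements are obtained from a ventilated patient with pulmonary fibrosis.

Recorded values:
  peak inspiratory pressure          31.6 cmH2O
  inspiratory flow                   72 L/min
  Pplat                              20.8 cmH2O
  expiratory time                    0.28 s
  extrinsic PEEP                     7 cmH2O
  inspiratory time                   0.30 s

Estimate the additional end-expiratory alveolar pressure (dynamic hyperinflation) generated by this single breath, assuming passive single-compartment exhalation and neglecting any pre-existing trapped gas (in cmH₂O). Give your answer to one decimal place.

Flow: 72 L/min ÷ 60 = 1.2 L/s.
Vt = flow × Ti = 1.2 L/s × 0.30 s × 1000 mL/L = 360.0 mL.
R = (PIP − Pplat)/V̇ = (31.6 − 20.8) / 1.2 = 10.8/1.2 = 9.0 cmH2O·s/L.
C = Vt/(Pplat − PEEP) = 360.0 / (20.8 − 7) = 360.0/13.8 = 26.087 mL/cmH2O.
τ = R × C = 9.0 × 0.02609 L/cmH2O = 0.2348 s.
Fraction remaining = e^(−Te/τ) = e^(−0.28/0.2348) = 0.3035; trapped volume = 360.0 × 0.3035 = 109.26 mL.
Additional alveolar pressure from trapping ≈ V_trapped / C = 109.26 / 26.087 = 4.188 cmH2O.

4.2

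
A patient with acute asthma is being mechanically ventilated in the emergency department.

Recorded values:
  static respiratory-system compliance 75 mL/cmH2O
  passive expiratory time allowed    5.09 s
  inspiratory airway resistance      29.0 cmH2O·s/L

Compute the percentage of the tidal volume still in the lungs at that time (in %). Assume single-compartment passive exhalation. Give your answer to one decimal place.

9.6

τ = R × C = 29.0 × 75 mL/cmH2O = 29.0 × 0.075 L/cmH2O = 2.175 s.
Passive exhalation: V(t)/V₀ = e^(−t/τ) = e^(−5.09/2.175) = 0.09631.
Fraction remaining = 0.09631 → 9.631%.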